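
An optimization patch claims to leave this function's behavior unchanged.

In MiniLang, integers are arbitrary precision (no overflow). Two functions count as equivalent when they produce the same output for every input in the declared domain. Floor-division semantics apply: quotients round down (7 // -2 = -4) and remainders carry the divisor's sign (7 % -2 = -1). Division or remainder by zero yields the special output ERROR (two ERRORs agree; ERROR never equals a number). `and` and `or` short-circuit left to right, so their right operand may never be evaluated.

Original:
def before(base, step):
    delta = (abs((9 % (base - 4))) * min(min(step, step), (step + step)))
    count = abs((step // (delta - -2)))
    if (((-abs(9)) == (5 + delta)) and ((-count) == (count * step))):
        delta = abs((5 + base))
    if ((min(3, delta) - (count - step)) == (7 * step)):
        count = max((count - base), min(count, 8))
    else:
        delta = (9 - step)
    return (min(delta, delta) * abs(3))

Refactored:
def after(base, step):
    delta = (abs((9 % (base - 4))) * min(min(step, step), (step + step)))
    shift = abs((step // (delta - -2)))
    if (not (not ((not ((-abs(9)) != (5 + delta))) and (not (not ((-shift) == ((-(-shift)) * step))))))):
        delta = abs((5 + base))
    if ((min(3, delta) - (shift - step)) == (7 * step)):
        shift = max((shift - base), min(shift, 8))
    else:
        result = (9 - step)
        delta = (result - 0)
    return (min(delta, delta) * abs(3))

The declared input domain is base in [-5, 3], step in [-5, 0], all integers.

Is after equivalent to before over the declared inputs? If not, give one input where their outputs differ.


Reading the diff, among the changes: constant usage differs, and comparison usage differs, and arithmetic usage differs, and local variable names differ, and boolean connective usage differs, and statement counts differ.
Spot check at base=-5, step=-1 — before: delta=0, then count=1, then (((-abs(9)) == (5 + delta)) and ((-count) == (count * step))) is false, then ((min(3, delta) - (count - step)) == (7 * step)) is false, then delta=10, then returns 30. after: delta=0, then shift=1, then (not (not ((not ((-abs(9)) != (5 + delta))) and (not (not ((-shift) == ((-(-shift)) * step))))))) is false, then ((min(3, delta) - (shift - step)) == (7 * step)) is false, then result=10, then delta=10, then returns 30. Both give 30.
Checked all 54 inputs in the declared domain: the outputs agree on every one.
verdict: equivalent


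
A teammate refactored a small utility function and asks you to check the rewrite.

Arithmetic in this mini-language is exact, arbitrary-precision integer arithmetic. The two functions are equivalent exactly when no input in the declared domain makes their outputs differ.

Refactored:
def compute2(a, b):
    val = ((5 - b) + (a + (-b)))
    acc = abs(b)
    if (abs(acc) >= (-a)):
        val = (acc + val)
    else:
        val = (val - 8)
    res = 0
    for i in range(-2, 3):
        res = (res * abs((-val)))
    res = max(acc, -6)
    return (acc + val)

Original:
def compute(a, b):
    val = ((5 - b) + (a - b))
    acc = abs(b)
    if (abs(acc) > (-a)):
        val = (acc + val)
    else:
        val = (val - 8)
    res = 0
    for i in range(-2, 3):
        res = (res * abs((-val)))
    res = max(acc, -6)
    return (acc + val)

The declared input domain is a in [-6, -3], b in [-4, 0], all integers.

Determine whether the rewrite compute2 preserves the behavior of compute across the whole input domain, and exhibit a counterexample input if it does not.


Input a=-4, b=-4: 5 from compute versus 17 from compute2.
verdict: not equivalent; witness: a=-4, b=-4


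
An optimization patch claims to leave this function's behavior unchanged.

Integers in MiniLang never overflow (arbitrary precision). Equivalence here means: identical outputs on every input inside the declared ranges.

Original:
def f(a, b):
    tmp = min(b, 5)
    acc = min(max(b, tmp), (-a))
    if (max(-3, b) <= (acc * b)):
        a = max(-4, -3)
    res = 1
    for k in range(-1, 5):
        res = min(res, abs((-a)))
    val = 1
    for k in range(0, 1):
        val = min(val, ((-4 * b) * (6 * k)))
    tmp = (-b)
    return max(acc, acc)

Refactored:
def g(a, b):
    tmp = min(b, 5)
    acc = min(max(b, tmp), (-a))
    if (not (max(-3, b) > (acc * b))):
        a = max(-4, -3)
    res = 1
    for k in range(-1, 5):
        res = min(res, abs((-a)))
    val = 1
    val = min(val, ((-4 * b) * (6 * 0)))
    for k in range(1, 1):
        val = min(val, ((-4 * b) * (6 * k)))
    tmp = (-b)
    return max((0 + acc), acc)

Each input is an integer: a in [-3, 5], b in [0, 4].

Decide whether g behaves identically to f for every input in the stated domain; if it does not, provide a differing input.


Changes here: comparison usage differs; and constant usage differs; and loop structure differs; and min/max/abs usage differs; and statement counts differ; and boolean connective usage differs; and arithmetic usage differs; the full 45-point sweep finds no disagreement.
verdict: equivalent


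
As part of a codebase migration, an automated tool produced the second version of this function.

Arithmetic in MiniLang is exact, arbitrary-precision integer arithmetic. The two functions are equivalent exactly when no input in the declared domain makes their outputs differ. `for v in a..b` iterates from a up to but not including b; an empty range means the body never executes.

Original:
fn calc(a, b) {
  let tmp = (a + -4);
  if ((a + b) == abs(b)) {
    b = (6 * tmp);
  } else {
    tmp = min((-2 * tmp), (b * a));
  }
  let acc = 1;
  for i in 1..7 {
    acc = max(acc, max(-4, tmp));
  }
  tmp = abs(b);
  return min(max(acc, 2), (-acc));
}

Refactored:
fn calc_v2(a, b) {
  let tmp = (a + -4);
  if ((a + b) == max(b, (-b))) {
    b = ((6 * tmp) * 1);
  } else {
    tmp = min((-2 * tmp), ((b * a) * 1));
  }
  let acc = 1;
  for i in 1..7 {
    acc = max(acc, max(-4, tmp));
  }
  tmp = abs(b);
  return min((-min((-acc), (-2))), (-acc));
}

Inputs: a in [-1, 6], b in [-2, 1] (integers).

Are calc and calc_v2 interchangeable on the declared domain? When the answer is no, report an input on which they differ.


The two are interchangeable: constant usage differs, and arithmetic usage differs, and min/max/abs usage differs, and every declared input agrees.
As a probe, take a=-1, b=1: calc runs tmp=-5, then ((a + b) == abs(b)) is false, then tmp=-1, then acc=1, then (i=1), then acc=1, then (i=2), then acc=1, then (i=3), then acc=1, then (i=4), then acc=1, then (i=5), then acc=1, then (i=6), then acc=1, then tmp=1, then returns -1; calc_v2 runs tmp=-5, then ((a + b) == max(b, (-b))) is false, then tmp=-1, then acc=1, then (i=1), then acc=1, then (i=2), then acc=1, then (i=3), then acc=1, then (i=4), then acc=1, then (i=5), then acc=1, then (i=6), then acc=1, then tmp=1, then returns -1; both end at -1.
Checked all 32 inputs in the declared domain: the outputs agree on every one.
verdict: equivalent


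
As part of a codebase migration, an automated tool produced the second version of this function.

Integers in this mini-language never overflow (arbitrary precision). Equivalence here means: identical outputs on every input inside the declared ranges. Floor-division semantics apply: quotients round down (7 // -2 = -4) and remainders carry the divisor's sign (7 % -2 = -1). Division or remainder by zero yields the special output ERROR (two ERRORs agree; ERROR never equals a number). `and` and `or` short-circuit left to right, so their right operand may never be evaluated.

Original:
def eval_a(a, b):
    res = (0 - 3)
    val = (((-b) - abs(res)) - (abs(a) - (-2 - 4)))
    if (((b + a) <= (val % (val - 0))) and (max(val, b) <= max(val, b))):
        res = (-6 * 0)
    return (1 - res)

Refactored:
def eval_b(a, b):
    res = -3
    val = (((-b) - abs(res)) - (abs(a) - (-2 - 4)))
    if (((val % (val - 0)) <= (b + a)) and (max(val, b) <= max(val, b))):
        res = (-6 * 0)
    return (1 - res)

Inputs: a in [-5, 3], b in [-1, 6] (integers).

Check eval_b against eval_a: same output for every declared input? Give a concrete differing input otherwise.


a=-5, b=-1 yields 1 from eval_a but 4 from eval_b.
verdict: not equivalent; witness: a=-5, b=-1


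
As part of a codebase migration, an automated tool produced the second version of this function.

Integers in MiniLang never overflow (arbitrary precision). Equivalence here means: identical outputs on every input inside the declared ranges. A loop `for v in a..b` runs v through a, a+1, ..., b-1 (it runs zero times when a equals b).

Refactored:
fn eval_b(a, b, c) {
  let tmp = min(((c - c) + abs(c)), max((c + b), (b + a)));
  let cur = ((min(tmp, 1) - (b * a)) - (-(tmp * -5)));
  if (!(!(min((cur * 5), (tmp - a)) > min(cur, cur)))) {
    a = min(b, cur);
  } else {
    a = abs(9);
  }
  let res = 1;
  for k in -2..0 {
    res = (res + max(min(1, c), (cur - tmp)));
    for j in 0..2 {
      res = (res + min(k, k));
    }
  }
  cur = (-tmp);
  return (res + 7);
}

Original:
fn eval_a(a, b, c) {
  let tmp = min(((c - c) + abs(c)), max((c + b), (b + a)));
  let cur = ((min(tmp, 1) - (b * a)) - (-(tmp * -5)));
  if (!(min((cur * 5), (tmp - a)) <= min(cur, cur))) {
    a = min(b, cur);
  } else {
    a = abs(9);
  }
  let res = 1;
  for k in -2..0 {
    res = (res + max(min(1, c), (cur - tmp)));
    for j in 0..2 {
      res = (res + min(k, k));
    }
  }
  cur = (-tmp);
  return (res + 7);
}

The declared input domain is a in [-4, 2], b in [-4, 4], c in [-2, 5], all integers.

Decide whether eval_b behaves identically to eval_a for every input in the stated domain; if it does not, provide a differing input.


Side by side, the visible changes include: comparison usage differs; boolean connective usage differs.
As a probe, take a=1, b=-3, c=3: eval_a runs tmp := 0 | cur := 3 | (!(min((cur * 5), (tmp - a)) <= min(cur, cur))): false | a := 9 | res := 1 | iter k=-2: | res := 4 | iter j=0: | res := 2 | iter j=1: | res := 0 | iter k=-1: | res := 3 | iter j=0: | res := 2 | iter j=1: | res := 1 | cur := 0 | result 8; eval_b runs tmp := 0 | cur := 3 | (!(!(min((cur * 5), (tmp - a)) > min(cur, cur)))): false | a := 9 | res := 1 | iter k=-2: | res := 4 | iter j=0: | res := 2 | iter j=1: | res := 0 | iter k=-1: | res := 3 | iter j=0: | res := 2 | iter j=1: | res := 1 | cur := 0 | result 8; both end at 8.
Across all 504 domain points the two functions coincide.
verdict: equivalent


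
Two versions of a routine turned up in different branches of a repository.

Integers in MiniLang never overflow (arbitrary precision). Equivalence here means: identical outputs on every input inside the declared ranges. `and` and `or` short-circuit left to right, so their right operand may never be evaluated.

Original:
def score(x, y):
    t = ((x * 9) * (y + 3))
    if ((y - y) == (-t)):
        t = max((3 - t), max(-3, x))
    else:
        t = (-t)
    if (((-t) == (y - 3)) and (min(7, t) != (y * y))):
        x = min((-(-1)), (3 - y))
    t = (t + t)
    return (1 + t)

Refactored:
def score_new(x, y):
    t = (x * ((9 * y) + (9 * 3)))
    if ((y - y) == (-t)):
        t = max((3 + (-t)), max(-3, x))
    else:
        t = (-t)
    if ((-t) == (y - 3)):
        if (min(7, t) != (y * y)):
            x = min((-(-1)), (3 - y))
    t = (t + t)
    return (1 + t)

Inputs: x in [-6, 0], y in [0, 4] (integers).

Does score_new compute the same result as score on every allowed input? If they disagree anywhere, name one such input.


Reading the diff, among the changes: constant usage differs; and branching structure differs; and arithmetic usage differs; and statement counts differ; and boolean connective usage differs.
Spot check at x=-5, y=4 — score: t = -315; ((y - y) == (-t)) -> false; t = 315; (((-t) == (y - 3)) and (min(7, t) != (y * y))) -> false; t = 630; return 631. score_new: t = -315; ((y - y) == (-t)) -> false; t = 315; ((-t) == (y - 3)) -> false; t = 630; return 631. Both give 631.
Sweeping the whole domain (35 inputs) finds no disagreement.
verdict: equivalent


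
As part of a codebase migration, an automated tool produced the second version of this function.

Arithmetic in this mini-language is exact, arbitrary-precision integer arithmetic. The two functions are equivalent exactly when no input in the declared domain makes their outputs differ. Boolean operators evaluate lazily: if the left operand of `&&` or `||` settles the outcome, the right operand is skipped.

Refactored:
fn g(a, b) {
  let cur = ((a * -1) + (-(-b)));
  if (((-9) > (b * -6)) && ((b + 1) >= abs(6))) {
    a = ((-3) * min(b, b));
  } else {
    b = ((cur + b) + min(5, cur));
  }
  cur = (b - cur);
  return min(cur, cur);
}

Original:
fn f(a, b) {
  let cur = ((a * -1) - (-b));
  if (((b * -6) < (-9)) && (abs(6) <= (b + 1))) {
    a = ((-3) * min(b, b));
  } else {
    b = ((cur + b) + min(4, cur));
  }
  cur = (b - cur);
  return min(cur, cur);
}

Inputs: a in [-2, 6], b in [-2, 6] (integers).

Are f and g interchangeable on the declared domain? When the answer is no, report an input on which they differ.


Consider the input a=-2, b=3.
f: cur becomes 5; next (((b * -6) < (-9)) && (abs(6) <= (b + 1))) evaluates to false; next b becomes 12; next cur becomes 7; next final value 7
g: cur becomes 5; next (((-9) > (b * -6)) && ((b + 1) >= abs(6))) evaluates to false; next b becomes 13; next cur becomes 8; next final value 8
7 and 8 differ, so these are not the same function on this domain.
verdict: not equivalent; witness: a=-2, b=3


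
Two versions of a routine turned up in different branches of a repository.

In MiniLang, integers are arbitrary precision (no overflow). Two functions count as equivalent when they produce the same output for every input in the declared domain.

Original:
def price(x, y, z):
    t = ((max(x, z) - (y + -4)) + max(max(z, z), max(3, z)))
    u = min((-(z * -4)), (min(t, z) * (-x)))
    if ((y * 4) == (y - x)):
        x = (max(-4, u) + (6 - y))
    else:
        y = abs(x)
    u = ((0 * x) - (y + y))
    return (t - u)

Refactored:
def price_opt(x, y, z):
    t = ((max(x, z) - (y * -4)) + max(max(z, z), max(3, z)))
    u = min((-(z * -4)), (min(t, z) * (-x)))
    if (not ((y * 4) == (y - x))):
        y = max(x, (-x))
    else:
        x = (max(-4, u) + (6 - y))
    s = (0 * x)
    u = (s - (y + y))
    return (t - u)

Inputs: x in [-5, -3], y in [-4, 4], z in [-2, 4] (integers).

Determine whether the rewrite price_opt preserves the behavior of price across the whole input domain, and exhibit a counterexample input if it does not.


Try x=-5, y=-4, z=-2.
price: t = 9; u = -10; ((y * 4) == (y - x)) -> false; y = 5; u = -10; return 19
price_opt: t = -15; u = -75; (not ((y * 4) == (y - x))) -> true; y = 5; s = 0; u = -10; return -5
19 and -5 differ, so these are not the same function on this domain.
verdict: not equivalent; witness: x=-5, y=-4, z=-2


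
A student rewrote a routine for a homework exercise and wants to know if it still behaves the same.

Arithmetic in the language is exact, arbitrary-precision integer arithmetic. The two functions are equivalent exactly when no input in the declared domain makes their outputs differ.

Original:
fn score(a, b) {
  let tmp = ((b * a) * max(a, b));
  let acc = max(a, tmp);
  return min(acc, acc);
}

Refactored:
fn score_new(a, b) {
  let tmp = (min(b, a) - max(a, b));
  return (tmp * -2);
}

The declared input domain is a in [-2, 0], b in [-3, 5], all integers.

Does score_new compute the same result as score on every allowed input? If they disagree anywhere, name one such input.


Consider the input a=-2, b=-3.
score: tmp becomes -12; next acc becomes -2; next final value -2
score_new: tmp becomes -1; next final value 2
-2 vs 2 — the two versions disagree here.
verdict: not equivalent; witness: a=-2, b=-3


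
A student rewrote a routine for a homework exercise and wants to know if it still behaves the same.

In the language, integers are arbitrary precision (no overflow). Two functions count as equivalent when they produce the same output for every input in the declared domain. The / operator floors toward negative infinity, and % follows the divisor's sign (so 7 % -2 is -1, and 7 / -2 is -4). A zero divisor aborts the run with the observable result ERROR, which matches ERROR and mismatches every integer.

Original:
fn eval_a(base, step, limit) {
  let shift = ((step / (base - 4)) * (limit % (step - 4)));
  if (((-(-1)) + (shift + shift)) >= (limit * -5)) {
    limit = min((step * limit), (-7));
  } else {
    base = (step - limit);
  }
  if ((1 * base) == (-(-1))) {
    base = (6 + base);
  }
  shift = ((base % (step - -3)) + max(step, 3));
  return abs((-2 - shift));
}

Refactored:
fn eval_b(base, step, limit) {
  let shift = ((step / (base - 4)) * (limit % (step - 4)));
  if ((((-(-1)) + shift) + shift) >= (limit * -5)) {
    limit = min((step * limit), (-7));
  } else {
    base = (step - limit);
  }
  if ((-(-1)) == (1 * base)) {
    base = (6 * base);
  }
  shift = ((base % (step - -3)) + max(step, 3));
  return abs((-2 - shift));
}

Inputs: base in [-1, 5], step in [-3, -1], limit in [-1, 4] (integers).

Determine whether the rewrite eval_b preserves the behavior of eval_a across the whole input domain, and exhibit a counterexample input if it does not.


Run the pair on base=1, step=-1, limit=0.
eval_a: shift becomes 0; next (((-(-1)) + (shift + shift)) >= (limit * -5)) evaluates to true; next limit becomes -7; next ((1 * base) == (-(-1))) evaluates to true; next base becomes 7; next shift becomes 4; next final value 6
eval_b: shift becomes 0; next ((((-(-1)) + shift) + shift) >= (limit * -5)) evaluates to true; next limit becomes -7; next ((-(-1)) == (1 * base)) evaluates to true; next base becomes 6; next shift becomes 3; next final value 5
6 and 5 differ, so these are not the same function on this domain.
verdict: not equivalent; witness: base=1, step=-1, limit=0


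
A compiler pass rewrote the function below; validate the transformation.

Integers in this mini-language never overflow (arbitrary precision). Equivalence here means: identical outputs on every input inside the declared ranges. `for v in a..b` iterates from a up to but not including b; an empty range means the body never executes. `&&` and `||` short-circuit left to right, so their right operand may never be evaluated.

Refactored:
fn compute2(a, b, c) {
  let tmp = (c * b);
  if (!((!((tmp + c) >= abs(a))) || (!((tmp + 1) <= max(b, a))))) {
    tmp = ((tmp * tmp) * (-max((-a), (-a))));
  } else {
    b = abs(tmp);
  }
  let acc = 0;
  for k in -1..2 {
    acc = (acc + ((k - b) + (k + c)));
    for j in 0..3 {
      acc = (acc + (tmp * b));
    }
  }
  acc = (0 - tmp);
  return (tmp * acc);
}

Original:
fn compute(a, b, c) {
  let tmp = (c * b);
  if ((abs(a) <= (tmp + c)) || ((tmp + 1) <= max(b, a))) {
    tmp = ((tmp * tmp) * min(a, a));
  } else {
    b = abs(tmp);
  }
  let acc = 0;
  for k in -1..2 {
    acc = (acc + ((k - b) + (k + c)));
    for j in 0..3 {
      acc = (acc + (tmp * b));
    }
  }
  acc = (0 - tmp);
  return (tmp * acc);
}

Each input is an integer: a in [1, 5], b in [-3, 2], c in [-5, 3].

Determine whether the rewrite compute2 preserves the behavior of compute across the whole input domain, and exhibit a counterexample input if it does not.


There is a counterexample at a=1, b=-3, c=-5: -50625 on one side, -225 on the other.
compute: tmp=15, then ((abs(a) <= (tmp + c)) || ((tmp + 1) <= max(b, a))) is true, then tmp=225, then acc=0, then (k=-1), then acc=-4, then (j=0), then acc=-679, then (j=1), then acc=-1354, then (j=2), then acc=-2029, then (k=0), then acc=-2031, then (j=0), then acc=-2706, then (j=1), then acc=-3381, then (j=2), then acc=-4056, then (k=1), then acc=-4056, then (j=0), then acc=-4731, then (j=1), then acc=-5406, then (j=2), then acc=-6081, then acc=-225, then returns -50625
compute2: tmp=15, then (!((!((tmp + c) >= abs(a))) || (!((tmp + 1) <= max(b, a))))) is false, then b=15, then acc=0, then (k=-1), then acc=-22, then (j=0), then acc=203, then (j=1), then acc=428, then (j=2), then acc=653, then (k=0), then acc=633, then (j=0), then acc=858, then (j=1), then acc=1083, then (j=2), then acc=1308, then (k=1), then acc=1290, then (j=0), then acc=1515, then (j=1), then acc=1740, then (j=2), then acc=1965, then acc=-15, then returns -225
verdict: not equivalent; witness: a=1, b=-3, c=-5


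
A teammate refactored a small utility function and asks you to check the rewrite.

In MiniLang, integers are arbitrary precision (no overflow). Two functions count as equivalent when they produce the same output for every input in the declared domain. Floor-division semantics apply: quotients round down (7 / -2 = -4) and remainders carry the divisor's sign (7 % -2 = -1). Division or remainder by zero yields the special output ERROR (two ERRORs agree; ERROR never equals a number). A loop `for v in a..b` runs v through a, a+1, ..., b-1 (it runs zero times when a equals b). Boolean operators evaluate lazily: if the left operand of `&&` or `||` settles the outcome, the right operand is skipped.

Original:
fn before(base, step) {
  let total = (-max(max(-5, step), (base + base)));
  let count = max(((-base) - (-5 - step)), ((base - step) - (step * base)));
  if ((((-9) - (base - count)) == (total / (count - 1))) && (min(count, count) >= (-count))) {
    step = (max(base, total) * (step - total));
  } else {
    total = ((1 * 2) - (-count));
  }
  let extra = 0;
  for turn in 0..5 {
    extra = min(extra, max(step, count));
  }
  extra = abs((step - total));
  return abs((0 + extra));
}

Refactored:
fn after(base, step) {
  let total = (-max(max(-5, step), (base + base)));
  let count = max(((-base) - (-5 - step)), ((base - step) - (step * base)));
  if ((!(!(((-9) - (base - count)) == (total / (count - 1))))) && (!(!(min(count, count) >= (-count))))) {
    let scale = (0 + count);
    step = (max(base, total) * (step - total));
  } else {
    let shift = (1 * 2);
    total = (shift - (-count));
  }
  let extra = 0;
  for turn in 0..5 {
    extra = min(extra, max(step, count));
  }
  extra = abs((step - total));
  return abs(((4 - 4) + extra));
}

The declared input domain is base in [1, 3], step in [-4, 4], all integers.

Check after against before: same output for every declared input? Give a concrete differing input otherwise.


Equivalent — the differences include local variable names differ; constant usage differs; boolean connective usage differs; statement counts differ; arithmetic usage differs, yet no declared input distinguishes the two.
Tracing base=1, step=-3: before: total = -2; count = 7; ((((-9) - (base - count)) == (total / (count - 1))) && (min(count, count) >= (-count))) -> false; total = 9; extra = 0; [turn=0]; extra = 0; [turn=1]; extra = 0; [turn=2]; extra = 0; [turn=3]; extra = 0; [turn=4]; extra = 0; extra = 12; return 12 | after: total = -2; count = 7; ((!(!(((-9) - (base - count)) == (total / (count - 1))))) && (!(!(min(count, count) >= (-count))))) -> false; shift = 2; total = 9; extra = 0; [turn=0]; extra = 0; [turn=1]; extra = 0; [turn=2]; extra = 0; [turn=3]; extra = 0; [turn=4]; extra = 0; extra = 12; return 12 — matching result 12.
Checked all 27 inputs in the declared domain: the outputs agree on every one.
verdict: equivalent


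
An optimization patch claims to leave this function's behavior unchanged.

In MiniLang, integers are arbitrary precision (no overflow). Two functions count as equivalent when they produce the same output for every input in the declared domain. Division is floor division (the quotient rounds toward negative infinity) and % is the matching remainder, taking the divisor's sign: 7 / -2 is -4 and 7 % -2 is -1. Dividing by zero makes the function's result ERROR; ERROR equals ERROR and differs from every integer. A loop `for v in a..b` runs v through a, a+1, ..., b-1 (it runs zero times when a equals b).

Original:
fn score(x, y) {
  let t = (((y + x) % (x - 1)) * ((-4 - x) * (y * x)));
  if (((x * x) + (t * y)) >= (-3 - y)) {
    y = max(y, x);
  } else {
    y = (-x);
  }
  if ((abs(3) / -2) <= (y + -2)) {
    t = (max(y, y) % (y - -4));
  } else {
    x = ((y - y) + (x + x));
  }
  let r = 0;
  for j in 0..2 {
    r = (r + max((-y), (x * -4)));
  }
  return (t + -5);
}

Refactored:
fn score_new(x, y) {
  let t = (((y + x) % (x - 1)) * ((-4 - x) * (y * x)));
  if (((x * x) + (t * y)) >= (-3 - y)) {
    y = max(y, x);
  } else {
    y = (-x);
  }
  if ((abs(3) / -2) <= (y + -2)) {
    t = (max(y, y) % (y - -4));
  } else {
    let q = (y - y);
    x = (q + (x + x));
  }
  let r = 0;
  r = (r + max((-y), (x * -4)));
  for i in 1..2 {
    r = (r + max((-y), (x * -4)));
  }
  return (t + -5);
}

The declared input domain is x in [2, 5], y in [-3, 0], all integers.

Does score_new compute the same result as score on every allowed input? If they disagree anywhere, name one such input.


Although arithmetic usage differs, min/max/abs usage differs, loop structure differs, constant usage differs, statement counts differ, local variable names differ, 16/16 inputs agree.
verdict: equivalent


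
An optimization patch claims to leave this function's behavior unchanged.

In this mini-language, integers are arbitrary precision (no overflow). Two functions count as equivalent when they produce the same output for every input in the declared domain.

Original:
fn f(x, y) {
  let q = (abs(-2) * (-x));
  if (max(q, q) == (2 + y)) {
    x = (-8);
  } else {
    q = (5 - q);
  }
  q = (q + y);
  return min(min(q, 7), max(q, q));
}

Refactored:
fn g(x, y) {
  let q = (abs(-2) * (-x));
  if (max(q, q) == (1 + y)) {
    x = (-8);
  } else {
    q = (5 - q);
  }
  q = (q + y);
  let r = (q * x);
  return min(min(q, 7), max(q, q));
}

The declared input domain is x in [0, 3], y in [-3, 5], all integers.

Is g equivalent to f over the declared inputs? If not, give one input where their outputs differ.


The rewrite breaks on x=0, y=-2, where the results are -2 and 3.
f: q = 0; (max(q, q) == (2 + y)) -> true; x = -8; q = -2; return -2
g: q = 0; (max(q, q) == (1 + y)) -> false; q = 5; q = 3; r = 0; return 3
verdict: not equivalent; witness: x=0, y=-2


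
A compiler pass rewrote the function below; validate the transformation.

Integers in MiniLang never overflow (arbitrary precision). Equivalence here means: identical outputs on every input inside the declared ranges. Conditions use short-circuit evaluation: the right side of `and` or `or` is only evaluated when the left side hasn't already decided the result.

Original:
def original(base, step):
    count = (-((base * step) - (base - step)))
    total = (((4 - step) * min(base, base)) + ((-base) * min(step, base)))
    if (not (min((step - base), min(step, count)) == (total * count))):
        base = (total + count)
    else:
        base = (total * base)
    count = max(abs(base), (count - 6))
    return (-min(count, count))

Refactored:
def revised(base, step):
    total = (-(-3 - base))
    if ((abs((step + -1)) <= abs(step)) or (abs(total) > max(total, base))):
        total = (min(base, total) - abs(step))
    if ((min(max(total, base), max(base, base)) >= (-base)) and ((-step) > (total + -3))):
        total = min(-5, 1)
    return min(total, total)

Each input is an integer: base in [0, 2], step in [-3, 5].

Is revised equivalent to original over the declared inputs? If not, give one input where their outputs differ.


At base=0, step=-3: original gives -3, revised gives -5.
verdict: not equivalent; witness: base=0, step=-3


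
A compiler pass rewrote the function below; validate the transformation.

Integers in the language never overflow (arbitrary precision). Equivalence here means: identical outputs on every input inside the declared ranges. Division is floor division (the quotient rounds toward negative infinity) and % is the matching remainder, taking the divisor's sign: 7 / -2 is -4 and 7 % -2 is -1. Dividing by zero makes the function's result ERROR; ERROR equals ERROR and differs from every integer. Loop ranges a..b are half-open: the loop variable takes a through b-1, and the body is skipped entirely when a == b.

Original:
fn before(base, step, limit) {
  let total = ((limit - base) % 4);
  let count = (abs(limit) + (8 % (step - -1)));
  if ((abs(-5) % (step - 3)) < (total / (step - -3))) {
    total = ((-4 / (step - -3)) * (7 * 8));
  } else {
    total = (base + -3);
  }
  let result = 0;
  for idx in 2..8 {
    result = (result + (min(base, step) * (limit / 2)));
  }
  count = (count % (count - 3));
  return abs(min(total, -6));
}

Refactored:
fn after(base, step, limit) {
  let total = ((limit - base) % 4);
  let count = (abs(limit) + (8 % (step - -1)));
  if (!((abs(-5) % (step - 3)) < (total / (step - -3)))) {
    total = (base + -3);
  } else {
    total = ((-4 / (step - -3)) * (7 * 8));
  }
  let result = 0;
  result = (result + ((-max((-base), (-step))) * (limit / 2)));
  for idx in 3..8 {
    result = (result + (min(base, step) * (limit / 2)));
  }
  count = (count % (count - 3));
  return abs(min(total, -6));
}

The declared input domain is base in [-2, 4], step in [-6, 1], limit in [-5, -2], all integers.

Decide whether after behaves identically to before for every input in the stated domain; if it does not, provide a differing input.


Reading the diff, among the changes: statement counts differ, plus constant usage differs, plus arithmetic usage differs, plus loop structure differs, plus boolean connective usage differs, plus min/max/abs usage differs.
As a probe, take base=-2, step=-3, limit=-4: before runs total = 2; count = 4; division by zero -> ERROR; after runs total = 2; count = 4; division by zero -> ERROR; both end at ERROR.
Every one of the 224 inputs gives matching results.
verdict: equivalent


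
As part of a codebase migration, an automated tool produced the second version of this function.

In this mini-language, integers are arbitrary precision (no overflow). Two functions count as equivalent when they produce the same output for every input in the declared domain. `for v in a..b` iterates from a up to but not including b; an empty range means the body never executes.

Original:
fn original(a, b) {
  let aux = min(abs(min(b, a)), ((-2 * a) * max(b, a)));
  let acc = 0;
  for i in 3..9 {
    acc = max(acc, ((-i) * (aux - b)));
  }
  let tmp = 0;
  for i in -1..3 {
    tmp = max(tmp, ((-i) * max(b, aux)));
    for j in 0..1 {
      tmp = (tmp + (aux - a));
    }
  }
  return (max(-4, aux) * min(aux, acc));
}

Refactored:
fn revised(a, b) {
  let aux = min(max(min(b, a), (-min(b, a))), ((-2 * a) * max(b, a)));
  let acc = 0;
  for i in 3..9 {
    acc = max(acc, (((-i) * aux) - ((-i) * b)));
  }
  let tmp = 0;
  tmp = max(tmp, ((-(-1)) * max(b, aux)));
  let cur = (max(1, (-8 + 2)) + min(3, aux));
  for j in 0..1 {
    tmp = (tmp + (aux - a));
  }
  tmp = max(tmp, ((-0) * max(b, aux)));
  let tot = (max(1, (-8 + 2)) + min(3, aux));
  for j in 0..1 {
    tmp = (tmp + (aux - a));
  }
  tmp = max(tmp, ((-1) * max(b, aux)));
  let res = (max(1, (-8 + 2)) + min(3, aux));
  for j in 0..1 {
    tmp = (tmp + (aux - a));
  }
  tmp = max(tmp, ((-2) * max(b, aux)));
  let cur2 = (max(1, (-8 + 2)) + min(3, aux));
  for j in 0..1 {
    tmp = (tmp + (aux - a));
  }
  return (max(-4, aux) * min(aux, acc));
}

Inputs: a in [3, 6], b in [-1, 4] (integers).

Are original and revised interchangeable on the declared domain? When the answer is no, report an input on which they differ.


Behavior is preserved: although local variable names differ; min/max/abs usage differs; statement counts differ; arithmetic usage differs; loop structure differs; constant usage differs, the outputs never diverge.
One worked example (a=5, b=3) — original: aux := -50 | acc := 0 | iter i=3: | acc := 159 | iter i=4: | acc := 212 | iter i=5: | acc := 265 | iter i=6: | acc := 318 | iter i=7: | acc := 371 | iter i=8: | acc := 424 | tmp := 0 | iter i=-1: | tmp := 3 | iter j=0: | tmp := -52 | iter i=0: | tmp := 0 | iter j=0: | tmp := -55 | iter i=1: | tmp := -3 | iter j=0: | tmp := -58 | iter i=2: | tmp := -6 | iter j=0: | tmp := -61 | result 200; revised: aux := -50 | acc := 0 | iter i=3: | acc := 159 | iter i=4: | acc := 212 | iter i=5: | acc := 265 | iter i=6: | acc := 318 | iter i=7: | acc := 371 | iter i=8: | acc := 424 | tmp := 0 | tmp := 3 | cur := -49 | iter j=0: | tmp := -52 | tmp := 0 | tot := -49 | iter j=0: | tmp := -55 | tmp := -3 | res := -49 | iter j=0: | tmp := -58 | tmp := -6 | cur2 := -49 | iter j=0: | tmp := -61 | result 200; agreement on 200.
Across all 24 domain points the two functions coincide.
verdict: equivalent


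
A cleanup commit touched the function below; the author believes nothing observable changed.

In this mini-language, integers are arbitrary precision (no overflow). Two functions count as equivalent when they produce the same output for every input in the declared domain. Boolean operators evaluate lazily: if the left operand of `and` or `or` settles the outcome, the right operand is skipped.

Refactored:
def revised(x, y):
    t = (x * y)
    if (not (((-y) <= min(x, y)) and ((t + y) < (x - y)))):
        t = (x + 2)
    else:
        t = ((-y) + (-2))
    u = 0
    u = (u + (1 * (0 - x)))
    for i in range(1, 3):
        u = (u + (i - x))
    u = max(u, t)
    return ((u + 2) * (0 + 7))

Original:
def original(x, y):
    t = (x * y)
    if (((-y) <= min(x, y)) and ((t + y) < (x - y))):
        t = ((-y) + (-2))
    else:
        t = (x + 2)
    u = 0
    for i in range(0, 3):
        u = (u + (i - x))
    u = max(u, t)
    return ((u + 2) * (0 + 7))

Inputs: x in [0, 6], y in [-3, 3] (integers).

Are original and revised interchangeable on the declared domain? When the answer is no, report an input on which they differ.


The two versions differ — the changes include loop structure differs; boolean connective usage differs; constant usage differs; arithmetic usage differs; statement counts differ.
One worked example (x=3, y=-3) — original: t=-9, then (((-y) <= min(x, y)) and ((t + y) < (x - y))) is false, then t=5, then u=0, then (i=0), then u=-3, then (i=1), then u=-5, then (i=2), then u=-6, then u=5, then returns 49; revised: t=-9, then (not (((-y) <= min(x, y)) and ((t + y) < (x - y)))) is true, then t=5, then u=0, then u=-3, then (i=1), then u=-5, then (i=2), then u=-6, then u=5, then returns 49; agreement on 49.
Every one of the 49 inputs gives matching results.
verdict: equivalent


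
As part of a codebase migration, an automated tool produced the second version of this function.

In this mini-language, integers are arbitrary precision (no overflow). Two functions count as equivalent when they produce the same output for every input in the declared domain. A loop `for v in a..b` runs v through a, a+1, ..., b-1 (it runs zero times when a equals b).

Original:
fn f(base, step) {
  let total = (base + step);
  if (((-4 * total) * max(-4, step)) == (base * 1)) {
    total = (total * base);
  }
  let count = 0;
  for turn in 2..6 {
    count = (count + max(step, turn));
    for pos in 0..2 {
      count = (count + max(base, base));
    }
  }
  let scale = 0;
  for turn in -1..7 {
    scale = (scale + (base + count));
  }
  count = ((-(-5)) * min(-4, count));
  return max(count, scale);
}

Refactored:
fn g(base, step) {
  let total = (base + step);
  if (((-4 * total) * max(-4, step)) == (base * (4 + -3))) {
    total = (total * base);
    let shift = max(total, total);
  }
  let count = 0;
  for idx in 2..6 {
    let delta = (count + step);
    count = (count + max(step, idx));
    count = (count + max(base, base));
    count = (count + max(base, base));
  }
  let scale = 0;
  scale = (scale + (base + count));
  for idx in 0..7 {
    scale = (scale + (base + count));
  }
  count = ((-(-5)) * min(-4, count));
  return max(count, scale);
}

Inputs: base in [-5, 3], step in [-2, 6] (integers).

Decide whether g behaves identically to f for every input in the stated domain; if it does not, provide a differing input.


Behavior is preserved: although min/max/abs usage differs; and statement counts differ; and local variable names differ; and loop structure differs; and constant usage differs; and arithmetic usage differs, the outputs never diverge.
As a probe, take base=3, step=-1: f runs total=2, then (((-4 * total) * max(-4, step)) == (base * 1)) is false, then count=0, then (turn=2), then count=2, then (pos=0), then count=5, then (pos=1), then count=8, then (turn=3), then count=11, then (pos=0), then count=14, then (pos=1), then count=17, then (turn=4), then count=21, then (pos=0), then count=24, then (pos=1), then count=27, then (turn=5), then count=32, then (pos=0), then count=35, then (pos=1), then count=38, then scale=0, then (turn=-1), then scale=41, then (turn=0), then scale=82, then (turn=1), then scale=123, then (turn=2), then scale=164, then (turn=3), then scale=205, then (turn=4), then scale=246, then (turn=5), then scale=287, then (turn=6), then scale=328, then count=-20, then returns 328; g runs total=2, then (((-4 * total) * max(-4, step)) == (base * (4 + -3))) is false, then count=0, then (idx=2), then delta=-1, then count=2, then count=5, then count=8, then (idx=3), then delta=7, then count=11, then count=14, then count=17, then (idx=4), then delta=16, then count=21, then count=24, then count=27, then (idx=5), then delta=26, then count=32, then count=35, then count=38, then scale=0, then scale=41, then (idx=0), then scale=82, then (idx=1), then scale=123, then (idx=2), then scale=164, then (idx=3), then scale=205, then (idx=4), then scale=246, then (idx=5), then scale=287, then (idx=6), then scale=328, then count=-20, then returns 328; both end at 328.
Sweeping the whole domain (81 inputs) finds no disagreement.
verdict: equivalent


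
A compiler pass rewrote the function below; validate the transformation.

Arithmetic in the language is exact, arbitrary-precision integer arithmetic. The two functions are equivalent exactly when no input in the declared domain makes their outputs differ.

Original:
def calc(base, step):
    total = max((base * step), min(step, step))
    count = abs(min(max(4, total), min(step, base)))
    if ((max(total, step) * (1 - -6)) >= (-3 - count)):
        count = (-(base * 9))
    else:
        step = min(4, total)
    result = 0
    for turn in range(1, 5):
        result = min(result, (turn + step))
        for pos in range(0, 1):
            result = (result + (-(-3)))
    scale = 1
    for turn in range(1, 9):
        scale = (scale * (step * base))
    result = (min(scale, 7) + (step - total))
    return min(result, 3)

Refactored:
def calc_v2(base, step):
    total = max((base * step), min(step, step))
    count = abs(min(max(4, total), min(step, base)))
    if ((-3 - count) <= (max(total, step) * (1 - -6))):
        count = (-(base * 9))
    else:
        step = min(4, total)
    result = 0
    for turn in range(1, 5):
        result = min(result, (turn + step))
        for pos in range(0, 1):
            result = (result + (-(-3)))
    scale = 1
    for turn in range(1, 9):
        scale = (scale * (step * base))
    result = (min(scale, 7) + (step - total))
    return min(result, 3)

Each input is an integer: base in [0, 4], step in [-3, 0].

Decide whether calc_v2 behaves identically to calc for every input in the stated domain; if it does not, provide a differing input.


Behavior is preserved: although comparison usage differs, the outputs never diverge.
One worked example (base=3, step=-2) — calc: total becomes -2; next count becomes 2; next ((max(total, step) * (1 - -6)) >= (-3 - count)) evaluates to false; next step becomes -2; next result becomes 0; next at turn=1:; next result becomes -1; next at pos=0:; next result becomes 2; next at turn=2:; next result becomes 0; next at pos=0:; next result becomes 3; next at turn=3:; next result becomes 1; next at pos=0:; next result becomes 4; next at turn=4:; next result becomes 2; next at pos=0:; next result becomes 5; next scale becomes 1; next at turn=1:; next scale becomes -6; next at turn=2:; next scale becomes 36; next at turn=3:; next scale becomes -216; next at turn=4:; next scale becomes 1296; next at turn=5:; next scale becomes -7776; next at turn=6:; next scale becomes 46656; next at turn=7:; next scale becomes -279936; next at turn=8:; next scale becomes 1679616; next result becomes 7; next final value 3; calc_v2: total becomes -2; next count becomes 2; next ((-3 - count) <= (max(total, step) * (1 - -6))) evaluates to false; next step becomes -2; next result becomes 0; next at turn=1:; next result becomes -1; next at pos=0:; next result becomes 2; next at turn=2:; next result becomes 0; next at pos=0:; next result becomes 3; next at turn=3:; next result becomes 1; next at pos=0:; next result becomes 4; next at turn=4:; next result becomes 2; next at pos=0:; next result becomes 5; next scale becomes 1; next at turn=1:; next scale becomes -6; next at turn=2:; next scale becomes 36; next at turn=3:; next scale becomes -216; next at turn=4:; next scale becomes 1296; next at turn=5:; next scale becomes -7776; next at turn=6:; next scale becomes 46656; next at turn=7:; next scale becomes -279936; next at turn=8:; next scale becomes 1679616; next result becomes 7; next final value 3; agreement on 3.
Sweeping the whole domain (20 inputs) finds no disagreement.
verdict: equivalent
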